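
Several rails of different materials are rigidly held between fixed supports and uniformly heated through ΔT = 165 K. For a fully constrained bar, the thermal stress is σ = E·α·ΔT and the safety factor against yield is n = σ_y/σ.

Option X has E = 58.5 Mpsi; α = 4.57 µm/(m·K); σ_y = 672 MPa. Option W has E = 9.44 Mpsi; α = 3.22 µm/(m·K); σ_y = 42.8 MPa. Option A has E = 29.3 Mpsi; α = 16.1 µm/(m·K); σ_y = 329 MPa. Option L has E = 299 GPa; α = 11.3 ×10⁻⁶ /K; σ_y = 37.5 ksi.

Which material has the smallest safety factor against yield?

option L

Per material, after unit conversion:
  option X: E = 403.3, α = 4.57, σ_y = 672.0 → σ = 304 MPa, n = 2.21
  option W: E = 65.09, α = 3.22, σ_y = 42.80 → σ = 34.6 MPa, n = 1.24
  option A: E = 202.0, α = 16.1, σ_y = 329.0 → σ = 537 MPa, n = 0.613
  option L: E = 299.0, α = 11.3, σ_y = 258.6 → σ = 557 MPa, n = 0.464
Smallest n: option L with n = 0.464.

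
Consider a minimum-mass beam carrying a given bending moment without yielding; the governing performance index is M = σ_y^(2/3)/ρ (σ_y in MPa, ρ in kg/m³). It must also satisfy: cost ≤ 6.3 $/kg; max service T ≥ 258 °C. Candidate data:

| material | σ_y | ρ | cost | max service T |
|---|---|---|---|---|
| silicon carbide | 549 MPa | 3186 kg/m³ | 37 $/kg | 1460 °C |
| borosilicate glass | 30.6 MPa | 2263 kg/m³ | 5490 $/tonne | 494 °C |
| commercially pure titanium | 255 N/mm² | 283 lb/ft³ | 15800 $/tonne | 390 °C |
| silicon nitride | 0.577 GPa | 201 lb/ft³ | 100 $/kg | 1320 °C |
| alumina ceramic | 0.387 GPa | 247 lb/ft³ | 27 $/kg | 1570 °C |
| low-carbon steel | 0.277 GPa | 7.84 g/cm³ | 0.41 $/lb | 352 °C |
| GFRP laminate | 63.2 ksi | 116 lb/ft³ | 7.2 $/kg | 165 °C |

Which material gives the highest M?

Screen on constraints: cost ≤ 6.3 $/kg; max service T ≥ 258 °C. Survivors: borosilicate glass, low-carbon steel.
Convert each candidate to consistent units, then evaluate M:
  borosilicate glass: σ_y = 30.60 MPa, ρ = 2263 kg/m³
  low-carbon steel: σ_y = 277.0 MPa, ρ = 7840 kg/m³
  low-carbon steel: M = 5.42×10⁻³
  borosilicate glass: M = 4.32×10⁻³
Low-carbon steel ranks first.

low-carbon steel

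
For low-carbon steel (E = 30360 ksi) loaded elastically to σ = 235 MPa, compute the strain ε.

1.12×10⁻³

E = 30360 ksi = 209.3 GPa = 209300 MPa.
ε = σ/E = 235 / 209300 = 1.12×10⁻³.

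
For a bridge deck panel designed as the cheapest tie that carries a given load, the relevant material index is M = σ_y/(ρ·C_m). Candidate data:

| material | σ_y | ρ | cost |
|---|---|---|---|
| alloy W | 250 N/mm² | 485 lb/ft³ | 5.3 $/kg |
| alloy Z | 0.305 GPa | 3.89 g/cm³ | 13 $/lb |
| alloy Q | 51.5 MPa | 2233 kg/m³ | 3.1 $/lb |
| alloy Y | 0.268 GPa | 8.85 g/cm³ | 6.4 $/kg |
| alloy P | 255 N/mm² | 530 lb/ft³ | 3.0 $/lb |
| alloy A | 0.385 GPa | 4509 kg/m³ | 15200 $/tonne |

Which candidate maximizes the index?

Putting every candidate on a common basis:
  alloy W: σ_y = 250.0 MPa, ρ = 7769 kg/m³, cost = 5.300 $/kg
  alloy Z: σ_y = 305.0 MPa, ρ = 3890 kg/m³, cost = 28.66 $/kg
  alloy Q: σ_y = 51.50 MPa, ρ = 2233 kg/m³, cost = 6.834 $/kg
  alloy Y: σ_y = 268.0 MPa, ρ = 8850 kg/m³, cost = 6.400 $/kg
  alloy P: σ_y = 255.0 MPa, ρ = 8490 kg/m³, cost = 6.614 $/kg
  alloy A: σ_y = 385.0 MPa, ρ = 4509 kg/m³, cost = 15.20 $/kg
  alloy W: M = 6.07 kN·m per $
  alloy A: M = 5.62 kN·m per $
  alloy Y: M = 4.73 kN·m per $
  alloy P: M = 4.54 kN·m per $
  alloy Q: M = 3.37 kN·m per $
  alloy Z: M = 2.74 kN·m per $
Alloy W ranks first.

alloy W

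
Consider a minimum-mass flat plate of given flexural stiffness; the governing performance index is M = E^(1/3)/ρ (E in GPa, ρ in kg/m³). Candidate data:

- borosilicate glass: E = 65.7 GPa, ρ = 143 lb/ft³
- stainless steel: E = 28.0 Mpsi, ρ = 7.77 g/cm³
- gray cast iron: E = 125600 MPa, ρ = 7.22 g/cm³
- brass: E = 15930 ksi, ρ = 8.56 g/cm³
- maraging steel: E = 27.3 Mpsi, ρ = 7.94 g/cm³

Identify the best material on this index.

In SI units:
  borosilicate glass: E = 65.70 GPa, ρ = 2291 kg/m³
  stainless steel: E = 193.1 GPa, ρ = 7770 kg/m³
  gray cast iron: E = 125.6 GPa, ρ = 7220 kg/m³
  brass: E = 109.8 GPa, ρ = 8560 kg/m³
  maraging steel: E = 188.2 GPa, ρ = 7940 kg/m³
  borosilicate glass: M = 1.76×10⁻³
  stainless steel: M = 0.744×10⁻³
  maraging steel: M = 0.722×10⁻³
  gray cast iron: M = 0.694×10⁻³
  brass: M = 0.559×10⁻³
Highest index: borosilicate glass.

borosilicate glass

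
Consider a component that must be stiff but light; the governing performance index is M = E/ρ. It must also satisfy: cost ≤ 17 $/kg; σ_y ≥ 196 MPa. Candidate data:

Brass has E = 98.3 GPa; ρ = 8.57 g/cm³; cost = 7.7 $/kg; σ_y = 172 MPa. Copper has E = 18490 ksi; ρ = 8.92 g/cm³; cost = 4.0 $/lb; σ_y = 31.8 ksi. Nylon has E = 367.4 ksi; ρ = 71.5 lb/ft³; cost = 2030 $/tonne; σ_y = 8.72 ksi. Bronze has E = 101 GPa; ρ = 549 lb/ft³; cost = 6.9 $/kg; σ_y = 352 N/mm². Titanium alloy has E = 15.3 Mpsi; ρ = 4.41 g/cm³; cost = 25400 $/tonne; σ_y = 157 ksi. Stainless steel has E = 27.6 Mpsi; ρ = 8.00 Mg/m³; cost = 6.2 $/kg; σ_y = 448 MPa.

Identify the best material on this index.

Screen on constraints: cost ≤ 17 $/kg; σ_y ≥ 196 MPa. Survivors: copper, bronze, stainless steel.
Convert each candidate to consistent units, then evaluate M:
  copper: E = 127.5 GPa, ρ = 8920 kg/m³
  bronze: E = 101.0 GPa, ρ = 8794 kg/m³
  stainless steel: E = 190.3 GPa, ρ = 8000 kg/m³
  stainless steel: M = 23.8 MN·m/kg
  copper: M = 14.3 MN·m/kg
  bronze: M = 11.5 MN·m/kg
Stainless steel ranks first.

stainless steel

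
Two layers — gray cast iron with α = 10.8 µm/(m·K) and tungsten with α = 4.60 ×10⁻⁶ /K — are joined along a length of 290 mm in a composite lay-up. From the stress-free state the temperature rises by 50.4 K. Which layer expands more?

α(gray cast iron) = 10.8×10⁻⁶/K vs α(tungsten) = 4.60×10⁻⁶/K.
Higher α expands more for the same ΔT: gray cast iron.

gray cast iron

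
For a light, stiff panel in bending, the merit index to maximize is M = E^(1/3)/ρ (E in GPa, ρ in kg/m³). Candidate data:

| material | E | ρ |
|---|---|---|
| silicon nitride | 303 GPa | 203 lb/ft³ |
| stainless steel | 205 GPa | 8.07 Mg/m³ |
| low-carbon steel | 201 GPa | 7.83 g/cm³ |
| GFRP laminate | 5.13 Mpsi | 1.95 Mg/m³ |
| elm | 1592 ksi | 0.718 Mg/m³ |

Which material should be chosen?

elm

Convert each candidate to consistent units, then evaluate M:
  silicon nitride: E = 303.0 GPa, ρ = 3252 kg/m³
  stainless steel: E = 205.0 GPa, ρ = 8070 kg/m³
  low-carbon steel: E = 201.0 GPa, ρ = 7830 kg/m³
  GFRP laminate: E = 35.37 GPa, ρ = 1950 kg/m³
  elm: E = 10.98 GPa, ρ = 718.0 kg/m³
  elm: M = 3.10×10⁻³
  silicon nitride: M = 2.07×10⁻³
  GFRP laminate: M = 1.68×10⁻³
  low-carbon steel: M = 0.748×10⁻³
  stainless steel: M = 0.731×10⁻³
The maximum is for elm.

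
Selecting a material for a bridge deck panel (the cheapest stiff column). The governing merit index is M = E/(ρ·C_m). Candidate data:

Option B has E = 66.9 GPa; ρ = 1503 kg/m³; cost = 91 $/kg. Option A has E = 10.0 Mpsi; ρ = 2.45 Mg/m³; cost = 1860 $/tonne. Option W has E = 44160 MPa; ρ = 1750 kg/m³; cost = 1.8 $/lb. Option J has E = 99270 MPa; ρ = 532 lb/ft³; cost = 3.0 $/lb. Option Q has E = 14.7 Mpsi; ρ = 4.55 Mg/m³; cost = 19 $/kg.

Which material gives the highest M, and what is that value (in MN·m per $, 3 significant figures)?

After converting to SI:
  option B: E = 66.90 GPa, ρ = 1503 kg/m³, cost = 91.00 $/kg
  option A: E = 68.95 GPa, ρ = 2450 kg/m³, cost = 1.860 $/kg
  option W: E = 44.16 GPa, ρ = 1750 kg/m³, cost = 3.968 $/kg
  option J: E = 99.27 GPa, ρ = 8522 kg/m³, cost = 6.614 $/kg
  option Q: E = 101.4 GPa, ρ = 4550 kg/m³, cost = 19.00 $/kg
  option A: M = 15.1 MN·m per $
  option W: M = 6.36 MN·m per $
  option J: M = 1.76 MN·m per $
  option Q: M = 1.17 MN·m per $
  option B: M = 0.489 MN·m per $
Highest index: option A.

option A, M = 15.1 MN·m per $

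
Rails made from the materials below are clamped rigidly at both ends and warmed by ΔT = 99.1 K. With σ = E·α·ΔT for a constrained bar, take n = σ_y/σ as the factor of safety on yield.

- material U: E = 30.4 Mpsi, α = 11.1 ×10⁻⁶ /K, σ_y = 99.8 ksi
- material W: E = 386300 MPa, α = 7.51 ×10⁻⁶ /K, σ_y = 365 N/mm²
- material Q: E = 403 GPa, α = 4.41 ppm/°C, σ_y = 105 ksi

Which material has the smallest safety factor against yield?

material W

In consistent units (E in GPa, α in ×10⁻⁶/K, σ_y in MPa):
  material U: E = 209.6, α = 11.1, σ_y = 688.1 → σ = 231 MPa, n = 2.98
  material W: E = 386.3, α = 7.51, σ_y = 365.0 → σ = 288 MPa, n = 1.27
  material Q: E = 403.0, α = 4.41, σ_y = 723.9 → σ = 176 MPa, n = 4.11
Smallest n: material W with n = 1.27.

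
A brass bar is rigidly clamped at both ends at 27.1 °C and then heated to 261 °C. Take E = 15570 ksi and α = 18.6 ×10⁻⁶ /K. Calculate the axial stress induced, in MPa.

467 MPa

E = 15570 ksi = 107.4 GPa.
ΔT = 233.9 K. Constrained thermal stress σ = E·α·ΔT = 107.4×10³ MPa × 18.6×10⁻⁶ × 233.9 = 467 MPa (compressive).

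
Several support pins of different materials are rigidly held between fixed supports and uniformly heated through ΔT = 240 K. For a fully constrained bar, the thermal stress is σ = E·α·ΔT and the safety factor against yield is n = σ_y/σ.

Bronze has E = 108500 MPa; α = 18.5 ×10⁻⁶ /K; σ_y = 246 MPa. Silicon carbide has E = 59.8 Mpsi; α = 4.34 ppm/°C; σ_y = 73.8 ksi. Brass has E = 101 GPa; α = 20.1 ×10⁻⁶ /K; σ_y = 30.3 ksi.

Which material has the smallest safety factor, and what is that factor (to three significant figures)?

Converting E to GPa, α to ×10⁻⁶/K, σ_y to MPa, then σ and n for each:
  bronze: E = 108.5, α = 18.5, σ_y = 246.0 → σ = 482 MPa, n = 0.511
  silicon carbide: E = 412.3, α = 4.34, σ_y = 508.8 → σ = 429 MPa, n = 1.18
  brass: E = 101.0, α = 20.1, σ_y = 208.9 → σ = 487 MPa, n = 0.429
Smallest n: brass with n = 0.429.

brass, n = 0.429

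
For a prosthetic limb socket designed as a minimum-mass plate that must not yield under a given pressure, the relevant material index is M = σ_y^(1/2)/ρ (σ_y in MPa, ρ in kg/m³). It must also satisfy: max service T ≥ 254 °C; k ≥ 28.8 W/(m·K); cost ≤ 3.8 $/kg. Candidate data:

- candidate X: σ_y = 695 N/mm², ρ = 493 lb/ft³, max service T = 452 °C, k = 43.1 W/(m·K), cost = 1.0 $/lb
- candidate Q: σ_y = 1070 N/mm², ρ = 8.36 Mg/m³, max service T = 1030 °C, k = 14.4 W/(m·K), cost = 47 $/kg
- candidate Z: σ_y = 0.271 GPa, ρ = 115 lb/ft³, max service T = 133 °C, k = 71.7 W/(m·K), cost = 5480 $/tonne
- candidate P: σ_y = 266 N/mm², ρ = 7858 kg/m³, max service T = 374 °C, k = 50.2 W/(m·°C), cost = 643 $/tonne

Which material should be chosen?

candidate X

Screen on constraints: max service T ≥ 254 °C; k ≥ 28.8 W/(m·K); cost ≤ 3.8 $/kg. Survivors: candidate X, candidate P.
Normalizing units and computing the index:
  candidate X: σ_y = 695.0 MPa, ρ = 7897 kg/m³
  candidate P: σ_y = 266.0 MPa, ρ = 7858 kg/m³
  candidate X: M = 3.34×10⁻³
  candidate P: M = 2.08×10⁻³
Candidate X ranks first.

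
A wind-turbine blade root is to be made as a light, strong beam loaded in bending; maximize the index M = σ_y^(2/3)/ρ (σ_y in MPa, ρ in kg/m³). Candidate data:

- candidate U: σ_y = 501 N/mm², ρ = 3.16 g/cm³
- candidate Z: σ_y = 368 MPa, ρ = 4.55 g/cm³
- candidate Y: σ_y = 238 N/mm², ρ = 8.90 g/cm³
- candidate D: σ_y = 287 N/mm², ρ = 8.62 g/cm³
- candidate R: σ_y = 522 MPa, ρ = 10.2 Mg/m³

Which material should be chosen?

candidate U

Convert each candidate to consistent units, then evaluate M:
  candidate U: σ_y = 501.0 MPa, ρ = 3160 kg/m³
  candidate Z: σ_y = 368.0 MPa, ρ = 4550 kg/m³
  candidate Y: σ_y = 238.0 MPa, ρ = 8900 kg/m³
  candidate D: σ_y = 287.0 MPa, ρ = 8620 kg/m³
  candidate R: σ_y = 522.0 MPa, ρ = 10200 kg/m³
  candidate U: M = 20.0×10⁻³
  candidate Z: M = 11.3×10⁻³
  candidate R: M = 6.36×10⁻³
  candidate D: M = 5.05×10⁻³
  candidate Y: M = 4.32×10⁻³
Candidate U has the largest M.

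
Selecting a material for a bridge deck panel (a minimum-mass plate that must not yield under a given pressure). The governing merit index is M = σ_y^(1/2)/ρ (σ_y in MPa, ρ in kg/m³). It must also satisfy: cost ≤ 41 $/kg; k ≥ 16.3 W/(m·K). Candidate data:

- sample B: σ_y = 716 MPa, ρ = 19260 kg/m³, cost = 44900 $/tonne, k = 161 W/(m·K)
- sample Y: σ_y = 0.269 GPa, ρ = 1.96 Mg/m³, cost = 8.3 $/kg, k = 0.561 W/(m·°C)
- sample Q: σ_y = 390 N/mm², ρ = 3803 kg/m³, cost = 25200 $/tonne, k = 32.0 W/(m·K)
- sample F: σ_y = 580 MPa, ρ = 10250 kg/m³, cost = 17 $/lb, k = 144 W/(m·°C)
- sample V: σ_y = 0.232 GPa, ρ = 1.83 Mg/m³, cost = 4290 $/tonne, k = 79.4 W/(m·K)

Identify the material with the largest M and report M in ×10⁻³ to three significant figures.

Screen on constraints: cost ≤ 41 $/kg; k ≥ 16.3 W/(m·K). Survivors: sample Q, sample F, sample V.
After converting to SI:
  sample Q: σ_y = 390.0 MPa, ρ = 3803 kg/m³
  sample F: σ_y = 580.0 MPa, ρ = 10250 kg/m³
  sample V: σ_y = 232.0 MPa, ρ = 1830 kg/m³
  sample V: M = 8.32×10⁻³
  sample Q: M = 5.19×10⁻³
  sample F: M = 2.35×10⁻³
The maximum is for sample V.

sample V, M = 8.32×10⁻³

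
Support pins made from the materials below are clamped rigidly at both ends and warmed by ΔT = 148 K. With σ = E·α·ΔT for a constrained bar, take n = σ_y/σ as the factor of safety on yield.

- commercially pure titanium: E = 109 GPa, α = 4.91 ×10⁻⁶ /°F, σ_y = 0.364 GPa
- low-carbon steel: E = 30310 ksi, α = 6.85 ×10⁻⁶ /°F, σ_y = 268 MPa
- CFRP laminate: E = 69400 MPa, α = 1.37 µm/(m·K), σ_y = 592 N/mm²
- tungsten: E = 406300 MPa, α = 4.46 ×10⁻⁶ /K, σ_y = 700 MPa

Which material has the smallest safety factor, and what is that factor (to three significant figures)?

low-carbon steel, n = 0.703

Per material, after unit conversion:
  commercially pure titanium: E = 109.0, α = 8.84, σ_y = 364.0 → σ = 143 MPa, n = 2.55
  low-carbon steel: E = 209.0, α = 12.3, σ_y = 268.0 → σ = 381 MPa, n = 0.703
  CFRP laminate: E = 69.40, α = 1.37, σ_y = 592.0 → σ = 14.1 MPa, n = 42.1
  tungsten: E = 406.3, α = 4.46, σ_y = 700.0 → σ = 268 MPa, n = 2.61
Smallest n: low-carbon steel with n = 0.703.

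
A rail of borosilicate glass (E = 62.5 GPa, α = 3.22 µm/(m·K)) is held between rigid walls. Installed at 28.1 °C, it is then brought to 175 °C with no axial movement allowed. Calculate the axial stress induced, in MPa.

ΔT = 146.9 K. Constrained thermal stress σ = E·α·ΔT = 62.50×10³ MPa × 3.22×10⁻⁶ × 146.9 = 29.6 MPa (compressive).

29.6 MPa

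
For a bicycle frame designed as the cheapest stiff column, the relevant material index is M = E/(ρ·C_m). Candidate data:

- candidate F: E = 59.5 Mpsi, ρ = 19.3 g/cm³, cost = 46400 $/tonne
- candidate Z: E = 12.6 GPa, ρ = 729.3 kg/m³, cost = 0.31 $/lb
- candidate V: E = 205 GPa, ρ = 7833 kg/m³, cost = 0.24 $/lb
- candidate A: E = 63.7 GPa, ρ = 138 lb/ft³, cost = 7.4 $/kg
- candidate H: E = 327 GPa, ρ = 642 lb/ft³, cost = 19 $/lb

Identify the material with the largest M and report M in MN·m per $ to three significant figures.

candidate V, M = 49.5 MN·m per $

Convert each candidate to consistent units, then evaluate M:
  candidate F: E = 410.2 GPa, ρ = 19300 kg/m³, cost = 46.40 $/kg
  candidate Z: E = 12.60 GPa, ρ = 729.3 kg/m³, cost = 0.6834 $/kg
  candidate V: E = 205.0 GPa, ρ = 7833 kg/m³, cost = 0.5291 $/kg
  candidate A: E = 63.70 GPa, ρ = 2211 kg/m³, cost = 7.400 $/kg
  candidate H: E = 327.0 GPa, ρ = 10280 kg/m³, cost = 41.89 $/kg
  candidate V: M = 49.5 MN·m per $
  candidate Z: M = 25.3 MN·m per $
  candidate A: M = 3.89 MN·m per $
  candidate H: M = 0.759 MN·m per $
  candidate F: M = 0.458 MN·m per $
Highest index: candidate V.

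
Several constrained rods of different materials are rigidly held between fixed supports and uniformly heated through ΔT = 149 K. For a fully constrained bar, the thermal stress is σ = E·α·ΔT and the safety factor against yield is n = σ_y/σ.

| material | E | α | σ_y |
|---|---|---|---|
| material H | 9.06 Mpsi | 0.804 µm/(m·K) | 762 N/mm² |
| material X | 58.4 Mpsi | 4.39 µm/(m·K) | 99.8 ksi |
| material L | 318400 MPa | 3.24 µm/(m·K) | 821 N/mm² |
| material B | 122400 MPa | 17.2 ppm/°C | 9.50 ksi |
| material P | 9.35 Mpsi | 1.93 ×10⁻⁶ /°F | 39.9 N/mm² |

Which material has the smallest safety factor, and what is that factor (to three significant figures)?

Converting E to GPa, α to ×10⁻⁶/K, σ_y to MPa, then σ and n for each:
  material H: E = 62.47, α = 0.804, σ_y = 762.0 → σ = 7.48 MPa, n = 102
  material X: E = 402.7, α = 4.39, σ_y = 688.1 → σ = 263 MPa, n = 2.61
  material L: E = 318.4, α = 3.24, σ_y = 821.0 → σ = 154 MPa, n = 5.34
  material B: E = 122.4, α = 17.2, σ_y = 65.50 → σ = 314 MPa, n = 0.209
  material P: E = 64.47, α = 3.47, σ_y = 39.90 → σ = 33.4 MPa, n = 1.20
Smallest n: material B with n = 0.209.

material B, n = 0.209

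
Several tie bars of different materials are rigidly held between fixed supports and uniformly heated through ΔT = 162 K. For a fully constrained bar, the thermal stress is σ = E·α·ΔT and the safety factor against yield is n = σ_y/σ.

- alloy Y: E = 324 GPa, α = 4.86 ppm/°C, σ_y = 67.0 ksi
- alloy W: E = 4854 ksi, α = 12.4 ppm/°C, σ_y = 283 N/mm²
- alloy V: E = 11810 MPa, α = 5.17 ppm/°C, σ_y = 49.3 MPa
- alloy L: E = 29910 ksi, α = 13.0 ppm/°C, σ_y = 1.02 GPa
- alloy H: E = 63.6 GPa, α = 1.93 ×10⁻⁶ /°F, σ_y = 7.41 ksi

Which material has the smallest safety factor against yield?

alloy H

In consistent units (E in GPa, α in ×10⁻⁶/K, σ_y in MPa):
  alloy Y: E = 324.0, α = 4.86, σ_y = 461.9 → σ = 255 MPa, n = 1.81
  alloy W: E = 33.47, α = 12.4, σ_y = 283.0 → σ = 67.2 MPa, n = 4.21
  alloy V: E = 11.81, α = 5.17, σ_y = 49.30 → σ = 9.89 MPa, n = 4.98
  alloy L: E = 206.2, α = 13.0, σ_y = 1020 → σ = 434 MPa, n = 2.35
  alloy H: E = 63.60, α = 3.47, σ_y = 51.09 → σ = 35.8 MPa, n = 1.43
Alloy H has the lowest safety factor, n = 1.43.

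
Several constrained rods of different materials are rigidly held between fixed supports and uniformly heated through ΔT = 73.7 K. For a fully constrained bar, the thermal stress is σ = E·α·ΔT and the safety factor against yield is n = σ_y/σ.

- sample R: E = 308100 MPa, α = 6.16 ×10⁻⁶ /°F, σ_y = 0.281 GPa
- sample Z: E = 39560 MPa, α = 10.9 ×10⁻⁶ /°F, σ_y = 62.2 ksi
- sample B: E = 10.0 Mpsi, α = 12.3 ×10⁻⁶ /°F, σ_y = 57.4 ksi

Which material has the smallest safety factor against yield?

In consistent units (E in GPa, α in ×10⁻⁶/K, σ_y in MPa):
  sample R: E = 308.1, α = 11.1, σ_y = 281.0 → σ = 252 MPa, n = 1.12
  sample Z: E = 39.56, α = 19.6, σ_y = 428.9 → σ = 57.2 MPa, n = 7.50
  sample B: E = 68.95, α = 22.1, σ_y = 395.8 → σ = 113 MPa, n = 3.52
Sample R has the lowest safety factor, n = 1.12.

sample R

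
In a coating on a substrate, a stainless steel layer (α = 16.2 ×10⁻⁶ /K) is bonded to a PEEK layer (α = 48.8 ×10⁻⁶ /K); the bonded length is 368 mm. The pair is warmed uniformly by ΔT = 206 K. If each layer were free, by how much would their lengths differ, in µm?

2470 µm

Δα = |16.2 − 48.8|×10⁻⁶/K = 32.6×10⁻⁶/K.
ΔL_mismatch = Δα·L·ΔT = 32.6×10⁻⁶ × 368.0 mm × 206.0 K = 2470 µm.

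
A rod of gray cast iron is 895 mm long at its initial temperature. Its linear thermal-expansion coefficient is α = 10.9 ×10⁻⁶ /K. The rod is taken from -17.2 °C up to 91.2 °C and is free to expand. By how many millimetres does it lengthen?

ΔT = 91.2 − (-17.2) = 108.4 K.
ΔL = α·L₀·ΔT = 10.9×10⁻⁶ × 895 mm × 108.4 K = 1.06 mm.

1.06 mm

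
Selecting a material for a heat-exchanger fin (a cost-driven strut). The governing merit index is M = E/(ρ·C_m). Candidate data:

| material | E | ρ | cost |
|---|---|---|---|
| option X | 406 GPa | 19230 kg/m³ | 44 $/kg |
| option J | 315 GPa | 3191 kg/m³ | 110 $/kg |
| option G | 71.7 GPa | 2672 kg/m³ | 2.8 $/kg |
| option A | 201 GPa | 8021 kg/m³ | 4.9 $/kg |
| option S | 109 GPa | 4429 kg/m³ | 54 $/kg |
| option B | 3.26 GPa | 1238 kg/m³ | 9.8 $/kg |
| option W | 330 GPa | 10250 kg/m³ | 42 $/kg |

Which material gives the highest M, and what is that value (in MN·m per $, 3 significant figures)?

option G, M = 9.58 MN·m per $

Computing M directly (units already consistent):
  option G: M = 9.58 MN·m per $
  option A: M = 5.11 MN·m per $
  option J: M = 0.897 MN·m per $
  option W: M = 0.767 MN·m per $
  option X: M = 0.480 MN·m per $
  option S: M = 0.456 MN·m per $
  option B: M = 0.269 MN·m per $
Option G has the largest M.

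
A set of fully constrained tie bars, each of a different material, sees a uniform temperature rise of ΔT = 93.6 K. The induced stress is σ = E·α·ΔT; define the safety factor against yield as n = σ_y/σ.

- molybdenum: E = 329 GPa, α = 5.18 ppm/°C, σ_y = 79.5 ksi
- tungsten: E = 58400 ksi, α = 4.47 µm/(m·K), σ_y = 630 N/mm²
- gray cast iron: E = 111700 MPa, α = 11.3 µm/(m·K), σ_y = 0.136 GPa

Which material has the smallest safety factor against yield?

gray cast iron

In consistent units (E in GPa, α in ×10⁻⁶/K, σ_y in MPa):
  molybdenum: E = 329.0, α = 5.18, σ_y = 548.1 → σ = 160 MPa, n = 3.44
  tungsten: E = 402.7, α = 4.47, σ_y = 630.0 → σ = 168 MPa, n = 3.74
  gray cast iron: E = 111.7, α = 11.3, σ_y = 136.0 → σ = 118 MPa, n = 1.15
Gray cast iron has the lowest safety factor, n = 1.15.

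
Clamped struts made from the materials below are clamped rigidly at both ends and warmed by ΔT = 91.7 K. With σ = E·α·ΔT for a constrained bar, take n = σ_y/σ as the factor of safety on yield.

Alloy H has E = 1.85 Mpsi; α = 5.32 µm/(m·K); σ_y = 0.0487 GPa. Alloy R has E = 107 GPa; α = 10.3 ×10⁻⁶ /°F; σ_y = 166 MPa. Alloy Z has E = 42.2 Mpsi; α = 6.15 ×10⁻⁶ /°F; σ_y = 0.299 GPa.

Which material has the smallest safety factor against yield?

alloy R

In consistent units (E in GPa, α in ×10⁻⁶/K, σ_y in MPa):
  alloy H: E = 12.76, α = 5.32, σ_y = 48.70 → σ = 6.22 MPa, n = 7.83
  alloy R: E = 107.0, α = 18.5, σ_y = 166.0 → σ = 182 MPa, n = 0.913
  alloy Z: E = 291.0, α = 11.1, σ_y = 299.0 → σ = 295 MPa, n = 1.01
The minimum is alloy R at n = 0.913.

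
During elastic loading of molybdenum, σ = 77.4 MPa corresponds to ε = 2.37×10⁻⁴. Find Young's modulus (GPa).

E = σ/ε = 77.4 MPa / 2.37×10⁻⁴ = 326600 MPa = 327 GPa.

327 GPa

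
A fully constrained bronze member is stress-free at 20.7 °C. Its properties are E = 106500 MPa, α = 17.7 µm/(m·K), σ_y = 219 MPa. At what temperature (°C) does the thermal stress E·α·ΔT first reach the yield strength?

137 °C

E = 106500 MPa = 106.5 GPa.
E·α·ΔT = 219.0 MPa ⇒ ΔT = 219.0 / (106.5×10³ × 17.7×10⁻⁶) = 116.2 K.
T = 20.7 + 116.2 = 136.9 °C.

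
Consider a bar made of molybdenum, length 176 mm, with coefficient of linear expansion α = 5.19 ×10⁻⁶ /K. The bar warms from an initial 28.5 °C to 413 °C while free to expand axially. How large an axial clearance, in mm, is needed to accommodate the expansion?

ΔT = 413 − 28.5 = 384.5 K.
ΔL = α·L₀·ΔT = 5.19×10⁻⁶ × 176 mm × 384.5 K = 0.351 mm.

0.351 mm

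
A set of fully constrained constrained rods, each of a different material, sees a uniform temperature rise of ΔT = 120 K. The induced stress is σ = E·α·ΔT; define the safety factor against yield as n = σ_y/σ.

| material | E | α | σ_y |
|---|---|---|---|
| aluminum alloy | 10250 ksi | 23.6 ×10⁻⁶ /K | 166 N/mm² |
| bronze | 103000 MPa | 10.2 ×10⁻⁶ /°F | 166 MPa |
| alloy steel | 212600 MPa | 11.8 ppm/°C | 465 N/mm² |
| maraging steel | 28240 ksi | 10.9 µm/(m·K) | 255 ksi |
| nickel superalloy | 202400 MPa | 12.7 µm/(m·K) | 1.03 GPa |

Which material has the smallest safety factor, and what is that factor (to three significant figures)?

bronze, n = 0.732

Converting E to GPa, α to ×10⁻⁶/K, σ_y to MPa, then σ and n for each:
  aluminum alloy: E = 70.67, α = 23.6, σ_y = 166.0 → σ = 200 MPa, n = 0.829
  bronze: E = 103.0, α = 18.4, σ_y = 166.0 → σ = 227 MPa, n = 0.732
  alloy steel: E = 212.6, α = 11.8, σ_y = 465.0 → σ = 301 MPa, n = 1.54
  maraging steel: E = 194.7, α = 10.9, σ_y = 1758 → σ = 255 MPa, n = 6.90
  nickel superalloy: E = 202.4, α = 12.7, σ_y = 1030 → σ = 308 MPa, n = 3.34
Smallest n: bronze with n = 0.732.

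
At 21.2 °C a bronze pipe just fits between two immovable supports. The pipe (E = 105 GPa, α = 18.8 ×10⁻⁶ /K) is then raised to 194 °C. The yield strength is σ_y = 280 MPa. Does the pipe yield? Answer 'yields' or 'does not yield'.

ΔT = 172.8 K. Constrained thermal stress σ = E·α·ΔT = 105.0×10³ MPa × 18.8×10⁻⁶ × 172.8 = 341 MPa (compressive).
Compare to σ_y = 280 MPa: σ ≥ σ_y, so it yields.

yields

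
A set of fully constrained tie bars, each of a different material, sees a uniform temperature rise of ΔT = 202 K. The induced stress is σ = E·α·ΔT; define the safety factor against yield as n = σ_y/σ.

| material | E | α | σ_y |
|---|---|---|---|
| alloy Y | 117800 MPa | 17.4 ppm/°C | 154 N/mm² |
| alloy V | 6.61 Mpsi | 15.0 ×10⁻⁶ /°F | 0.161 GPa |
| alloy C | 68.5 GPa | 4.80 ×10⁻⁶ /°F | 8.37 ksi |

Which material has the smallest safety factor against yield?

Per material, after unit conversion:
  alloy Y: E = 117.8, α = 17.4, σ_y = 154.0 → σ = 414 MPa, n = 0.372
  alloy V: E = 45.57, α = 27.0, σ_y = 161.0 → σ = 249 MPa, n = 0.648
  alloy C: E = 68.50, α = 8.64, σ_y = 57.71 → σ = 120 MPa, n = 0.483
Smallest n: alloy Y with n = 0.372.

alloy Y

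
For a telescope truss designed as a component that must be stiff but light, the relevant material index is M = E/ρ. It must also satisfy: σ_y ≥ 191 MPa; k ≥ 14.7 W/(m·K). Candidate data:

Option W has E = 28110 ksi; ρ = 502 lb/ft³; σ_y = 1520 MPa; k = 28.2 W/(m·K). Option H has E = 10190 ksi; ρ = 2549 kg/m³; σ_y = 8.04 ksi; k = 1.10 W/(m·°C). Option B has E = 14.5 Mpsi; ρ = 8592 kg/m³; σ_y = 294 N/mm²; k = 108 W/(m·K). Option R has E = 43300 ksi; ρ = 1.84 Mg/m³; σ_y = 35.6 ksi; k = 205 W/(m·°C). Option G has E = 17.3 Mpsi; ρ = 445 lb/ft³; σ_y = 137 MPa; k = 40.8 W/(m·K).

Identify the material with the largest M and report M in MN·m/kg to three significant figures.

Screen on constraints: σ_y ≥ 191 MPa; k ≥ 14.7 W/(m·K). Survivors: option W, option B, option R.
Convert each candidate to consistent units, then evaluate M:
  option W: E = 193.8 GPa, ρ = 8041 kg/m³
  option B: E = 99.97 GPa, ρ = 8592 kg/m³
  option R: E = 298.5 GPa, ρ = 1840 kg/m³
  option R: M = 162 MN·m/kg
  option W: M = 24.1 MN·m/kg
  option B: M = 11.6 MN·m/kg
Highest index: option R.

option R, M = 162 MN·m/kg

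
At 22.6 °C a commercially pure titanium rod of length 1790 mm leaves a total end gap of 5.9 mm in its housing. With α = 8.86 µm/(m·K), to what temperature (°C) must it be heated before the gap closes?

α·L₀·ΔT = 5.9 mm ⇒ ΔT = 5.9 / (8.86×10⁻⁶ × 1790.0) = 372.0 K.
T = 22.6 + 372.0 = 394.6 °C.

395 °C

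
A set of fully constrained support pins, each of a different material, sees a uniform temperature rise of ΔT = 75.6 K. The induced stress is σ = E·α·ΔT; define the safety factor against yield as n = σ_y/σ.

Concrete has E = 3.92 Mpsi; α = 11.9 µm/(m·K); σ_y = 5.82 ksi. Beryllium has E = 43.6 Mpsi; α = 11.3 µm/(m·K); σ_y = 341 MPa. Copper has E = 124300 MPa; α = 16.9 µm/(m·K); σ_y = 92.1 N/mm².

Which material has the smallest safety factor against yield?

In consistent units (E in GPa, α in ×10⁻⁶/K, σ_y in MPa):
  concrete: E = 27.03, α = 11.9, σ_y = 40.13 → σ = 24.3 MPa, n = 1.65
  beryllium: E = 300.6, α = 11.3, σ_y = 341.0 → σ = 257 MPa, n = 1.33
  copper: E = 124.3, α = 16.9, σ_y = 92.10 → σ = 159 MPa, n = 0.580
The minimum is copper at n = 0.580.

copper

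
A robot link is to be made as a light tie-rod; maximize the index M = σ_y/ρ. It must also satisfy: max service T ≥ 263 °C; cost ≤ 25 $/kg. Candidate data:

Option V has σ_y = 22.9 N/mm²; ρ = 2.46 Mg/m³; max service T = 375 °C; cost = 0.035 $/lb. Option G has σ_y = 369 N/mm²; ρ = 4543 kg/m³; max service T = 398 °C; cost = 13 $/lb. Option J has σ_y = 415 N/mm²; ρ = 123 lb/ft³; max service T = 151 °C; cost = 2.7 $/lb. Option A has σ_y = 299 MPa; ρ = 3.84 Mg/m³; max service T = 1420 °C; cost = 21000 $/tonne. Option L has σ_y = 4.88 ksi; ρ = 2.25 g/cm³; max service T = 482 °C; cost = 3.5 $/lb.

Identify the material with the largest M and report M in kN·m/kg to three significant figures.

Screen on constraints: max service T ≥ 263 °C; cost ≤ 25 $/kg. Survivors: option V, option A, option L.
In SI units:
  option V: σ_y = 22.90 MPa, ρ = 2460 kg/m³
  option A: σ_y = 299.0 MPa, ρ = 3840 kg/m³
  option L: σ_y = 33.65 MPa, ρ = 2250 kg/m³
  option A: M = 77.9 kN·m/kg
  option L: M = 15.0 kN·m/kg
  option V: M = 9.31 kN·m/kg
The maximum is for option A.

option A, M = 77.9 kN·m/kg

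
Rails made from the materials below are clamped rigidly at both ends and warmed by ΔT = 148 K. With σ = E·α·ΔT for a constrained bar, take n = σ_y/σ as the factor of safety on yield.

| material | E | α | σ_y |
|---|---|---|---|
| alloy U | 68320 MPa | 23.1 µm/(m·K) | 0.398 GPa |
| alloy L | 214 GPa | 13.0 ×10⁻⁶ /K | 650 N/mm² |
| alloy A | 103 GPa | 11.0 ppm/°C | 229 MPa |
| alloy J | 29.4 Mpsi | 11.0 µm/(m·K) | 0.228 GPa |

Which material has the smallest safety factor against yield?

In consistent units (E in GPa, α in ×10⁻⁶/K, σ_y in MPa):
  alloy U: E = 68.32, α = 23.1, σ_y = 398.0 → σ = 234 MPa, n = 1.70
  alloy L: E = 214.0, α = 13.0, σ_y = 650.0 → σ = 412 MPa, n = 1.58
  alloy A: E = 103.0, α = 11.0, σ_y = 229.0 → σ = 168 MPa, n = 1.37
  alloy J: E = 202.7, α = 11.0, σ_y = 228.0 → σ = 330 MPa, n = 0.691
Alloy J has the lowest safety factor, n = 0.691.

alloy J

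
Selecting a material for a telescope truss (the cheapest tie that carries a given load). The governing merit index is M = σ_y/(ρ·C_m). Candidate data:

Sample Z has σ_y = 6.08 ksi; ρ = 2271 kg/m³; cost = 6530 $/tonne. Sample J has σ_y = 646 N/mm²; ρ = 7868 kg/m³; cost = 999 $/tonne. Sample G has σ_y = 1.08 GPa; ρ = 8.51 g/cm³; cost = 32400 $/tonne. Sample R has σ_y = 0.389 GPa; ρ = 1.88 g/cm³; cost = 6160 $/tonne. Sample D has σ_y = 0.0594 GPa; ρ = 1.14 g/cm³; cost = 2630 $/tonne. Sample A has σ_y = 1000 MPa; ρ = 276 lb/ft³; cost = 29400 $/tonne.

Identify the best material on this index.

Convert each candidate to consistent units, then evaluate M:
  sample Z: σ_y = 41.92 MPa, ρ = 2271 kg/m³, cost = 6.530 $/kg
  sample J: σ_y = 646.0 MPa, ρ = 7868 kg/m³, cost = 0.9990 $/kg
  sample G: σ_y = 1080 MPa, ρ = 8510 kg/m³, cost = 32.40 $/kg
  sample R: σ_y = 389.0 MPa, ρ = 1880 kg/m³, cost = 6.160 $/kg
  sample D: σ_y = 59.40 MPa, ρ = 1140 kg/m³, cost = 2.630 $/kg
  sample A: σ_y = 1000 MPa, ρ = 4421 kg/m³, cost = 29.40 $/kg
  sample J: M = 82.2 kN·m per $
  sample R: M = 33.6 kN·m per $
  sample D: M = 19.8 kN·m per $
  sample A: M = 7.69 kN·m per $
  sample G: M = 3.92 kN·m per $
  sample Z: M = 2.83 kN·m per $
Sample J has the largest M.

sample J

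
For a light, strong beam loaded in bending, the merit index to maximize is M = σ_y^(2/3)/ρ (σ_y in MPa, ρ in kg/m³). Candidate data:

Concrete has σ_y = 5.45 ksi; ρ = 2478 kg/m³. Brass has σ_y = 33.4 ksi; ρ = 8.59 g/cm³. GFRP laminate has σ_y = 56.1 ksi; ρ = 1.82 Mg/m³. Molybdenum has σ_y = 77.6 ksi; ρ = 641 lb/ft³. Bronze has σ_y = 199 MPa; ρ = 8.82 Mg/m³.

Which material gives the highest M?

Convert each candidate to consistent units, then evaluate M:
  concrete: σ_y = 37.58 MPa, ρ = 2478 kg/m³
  brass: σ_y = 230.3 MPa, ρ = 8590 kg/m³
  GFRP laminate: σ_y = 386.8 MPa, ρ = 1820 kg/m³
  molybdenum: σ_y = 535.0 MPa, ρ = 10270 kg/m³
  bronze: σ_y = 199.0 MPa, ρ = 8820 kg/m³
  GFRP laminate: M = 29.2×10⁻³
  molybdenum: M = 6.42×10⁻³
  concrete: M = 4.53×10⁻³
  brass: M = 4.37×10⁻³
  bronze: M = 3.86×10⁻³
Highest index: GFRP laminate.

GFRP laminate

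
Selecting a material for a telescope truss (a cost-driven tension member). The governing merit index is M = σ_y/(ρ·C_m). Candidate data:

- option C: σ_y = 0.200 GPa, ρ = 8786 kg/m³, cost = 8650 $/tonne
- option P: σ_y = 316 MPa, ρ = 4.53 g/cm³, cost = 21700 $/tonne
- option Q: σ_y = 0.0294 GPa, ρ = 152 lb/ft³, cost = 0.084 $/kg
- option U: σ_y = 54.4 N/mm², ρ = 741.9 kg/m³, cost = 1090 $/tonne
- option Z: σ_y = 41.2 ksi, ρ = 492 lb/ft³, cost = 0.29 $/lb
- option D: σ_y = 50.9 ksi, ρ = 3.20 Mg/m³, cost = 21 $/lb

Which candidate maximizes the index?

option Q

After converting to SI:
  option C: σ_y = 200.0 MPa, ρ = 8786 kg/m³, cost = 8.650 $/kg
  option P: σ_y = 316.0 MPa, ρ = 4530 kg/m³, cost = 21.70 $/kg
  option Q: σ_y = 29.40 MPa, ρ = 2435 kg/m³, cost = 0.08400 $/kg
  option U: σ_y = 54.40 MPa, ρ = 741.9 kg/m³, cost = 1.090 $/kg
  option Z: σ_y = 284.1 MPa, ρ = 7881 kg/m³, cost = 0.6393 $/kg
  option D: σ_y = 350.9 MPa, ρ = 3200 kg/m³, cost = 46.30 $/kg
  option Q: M = 144 kN·m per $
  option U: M = 67.3 kN·m per $
  option Z: M = 56.4 kN·m per $
  option P: M = 3.21 kN·m per $
  option C: M = 2.63 kN·m per $
  option D: M = 2.37 kN·m per $
The maximum is for option Q.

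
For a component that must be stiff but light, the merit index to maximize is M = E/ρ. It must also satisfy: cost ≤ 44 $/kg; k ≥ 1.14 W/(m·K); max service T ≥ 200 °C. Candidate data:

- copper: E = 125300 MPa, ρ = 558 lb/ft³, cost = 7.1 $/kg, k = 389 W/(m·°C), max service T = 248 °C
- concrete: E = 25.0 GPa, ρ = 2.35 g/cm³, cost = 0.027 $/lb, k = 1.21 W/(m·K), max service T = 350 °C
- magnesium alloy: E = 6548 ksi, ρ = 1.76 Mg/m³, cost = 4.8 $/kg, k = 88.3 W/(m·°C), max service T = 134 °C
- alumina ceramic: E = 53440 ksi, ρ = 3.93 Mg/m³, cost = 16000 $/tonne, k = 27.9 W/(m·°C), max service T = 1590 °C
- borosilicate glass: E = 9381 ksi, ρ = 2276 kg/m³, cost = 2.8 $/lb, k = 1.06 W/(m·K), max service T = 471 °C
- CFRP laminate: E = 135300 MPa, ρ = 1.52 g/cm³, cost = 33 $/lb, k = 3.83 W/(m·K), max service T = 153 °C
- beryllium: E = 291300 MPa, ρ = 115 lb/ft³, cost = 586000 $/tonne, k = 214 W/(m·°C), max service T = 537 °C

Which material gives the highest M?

Screen on constraints: cost ≤ 44 $/kg; k ≥ 1.14 W/(m·K); max service T ≥ 200 °C. Survivors: copper, concrete, alumina ceramic.
In SI units:
  copper: E = 125.3 GPa, ρ = 8938 kg/m³
  concrete: E = 25.00 GPa, ρ = 2350 kg/m³
  alumina ceramic: E = 368.5 GPa, ρ = 3930 kg/m³
  alumina ceramic: M = 93.8 MN·m/kg
  copper: M = 14.0 MN·m/kg
  concrete: M = 10.6 MN·m/kg
Alumina ceramic has the largest M.

alumina ceramic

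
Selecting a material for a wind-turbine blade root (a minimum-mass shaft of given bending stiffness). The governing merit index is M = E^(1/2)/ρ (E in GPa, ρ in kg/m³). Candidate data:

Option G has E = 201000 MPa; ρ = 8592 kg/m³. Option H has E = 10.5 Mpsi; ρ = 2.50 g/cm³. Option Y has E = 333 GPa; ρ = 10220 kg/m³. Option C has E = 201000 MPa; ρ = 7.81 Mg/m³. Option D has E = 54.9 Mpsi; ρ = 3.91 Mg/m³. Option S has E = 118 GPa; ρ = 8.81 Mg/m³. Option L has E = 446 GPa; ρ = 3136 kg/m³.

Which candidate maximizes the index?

Normalizing units and computing the index:
  option G: E = 201.0 GPa, ρ = 8592 kg/m³
  option H: E = 72.39 GPa, ρ = 2500 kg/m³
  option Y: E = 333.0 GPa, ρ = 10220 kg/m³
  option C: E = 201.0 GPa, ρ = 7810 kg/m³
  option D: E = 378.5 GPa, ρ = 3910 kg/m³
  option S: E = 118.0 GPa, ρ = 8810 kg/m³
  option L: E = 446.0 GPa, ρ = 3136 kg/m³
  option L: M = 6.73×10⁻³
  option D: M = 4.98×10⁻³
  option H: M = 3.40×10⁻³
  option C: M = 1.82×10⁻³
  option Y: M = 1.79×10⁻³
  option G: M = 1.65×10⁻³
  option S: M = 1.23×10⁻³
Option L has the largest M.

option L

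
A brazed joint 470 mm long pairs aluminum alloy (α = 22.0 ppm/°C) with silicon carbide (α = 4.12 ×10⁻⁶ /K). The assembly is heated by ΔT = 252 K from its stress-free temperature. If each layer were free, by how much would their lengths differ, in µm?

2120 µm

Δα = |22.0 − 4.12|×10⁻⁶/K = 17.9×10⁻⁶/K.
ΔL_mismatch = Δα·L·ΔT = 17.9×10⁻⁶ × 470.0 mm × 252.0 K = 2120 µm.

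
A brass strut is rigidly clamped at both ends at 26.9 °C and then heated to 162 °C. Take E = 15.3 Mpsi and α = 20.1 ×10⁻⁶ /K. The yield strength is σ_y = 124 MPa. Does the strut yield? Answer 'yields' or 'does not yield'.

yields

E = 15.3 Mpsi = 105.5 GPa.
ΔT = 135.1 K. Constrained thermal stress σ = E·α·ΔT = 105.5×10³ MPa × 20.1×10⁻⁶ × 135.1 = 286 MPa (compressive).
Compare to σ_y = 124 MPa: σ ≥ σ_y, so it yields.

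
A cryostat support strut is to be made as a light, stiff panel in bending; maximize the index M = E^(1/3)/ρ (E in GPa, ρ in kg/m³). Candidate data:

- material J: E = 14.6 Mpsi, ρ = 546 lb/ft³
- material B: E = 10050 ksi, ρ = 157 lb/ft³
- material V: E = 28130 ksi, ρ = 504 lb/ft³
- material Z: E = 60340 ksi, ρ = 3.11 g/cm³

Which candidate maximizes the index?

material Z

In SI units:
  material J: E = 100.7 GPa, ρ = 8746 kg/m³
  material B: E = 69.29 GPa, ρ = 2515 kg/m³
  material V: E = 193.9 GPa, ρ = 8073 kg/m³
  material Z: E = 416.0 GPa, ρ = 3110 kg/m³
  material Z: M = 2.40×10⁻³
  material B: M = 1.63×10⁻³
  material V: M = 0.717×10⁻³
  material J: M = 0.532×10⁻³
Material Z ranks first.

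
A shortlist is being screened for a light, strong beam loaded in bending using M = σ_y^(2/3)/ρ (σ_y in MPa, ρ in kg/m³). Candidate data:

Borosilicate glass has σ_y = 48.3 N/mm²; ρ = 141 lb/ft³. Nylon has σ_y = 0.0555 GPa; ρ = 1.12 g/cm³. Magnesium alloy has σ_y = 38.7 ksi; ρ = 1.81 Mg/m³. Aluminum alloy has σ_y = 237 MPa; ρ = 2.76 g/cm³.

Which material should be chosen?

magnesium alloy

Normalizing units and computing the index:
  borosilicate glass: σ_y = 48.30 MPa, ρ = 2259 kg/m³
  nylon: σ_y = 55.50 MPa, ρ = 1120 kg/m³
  magnesium alloy: σ_y = 266.8 MPa, ρ = 1810 kg/m³
  aluminum alloy: σ_y = 237.0 MPa, ρ = 2760 kg/m³
  magnesium alloy: M = 22.9×10⁻³
  aluminum alloy: M = 13.9×10⁻³
  nylon: M = 13.0×10⁻³
  borosilicate glass: M = 5.87×10⁻³
Magnesium alloy has the largest M.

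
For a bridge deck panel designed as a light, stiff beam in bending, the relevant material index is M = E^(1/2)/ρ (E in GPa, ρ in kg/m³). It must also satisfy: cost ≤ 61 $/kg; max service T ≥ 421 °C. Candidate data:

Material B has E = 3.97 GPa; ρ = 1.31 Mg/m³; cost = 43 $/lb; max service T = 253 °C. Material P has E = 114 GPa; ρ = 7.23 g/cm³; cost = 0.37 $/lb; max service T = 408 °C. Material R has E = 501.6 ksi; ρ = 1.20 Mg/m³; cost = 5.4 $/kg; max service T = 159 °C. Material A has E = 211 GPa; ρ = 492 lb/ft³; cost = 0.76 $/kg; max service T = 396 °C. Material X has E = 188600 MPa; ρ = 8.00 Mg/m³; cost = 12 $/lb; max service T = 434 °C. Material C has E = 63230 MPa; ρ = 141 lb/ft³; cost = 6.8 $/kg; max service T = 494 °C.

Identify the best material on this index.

material C

Screen on constraints: cost ≤ 61 $/kg; max service T ≥ 421 °C. Survivors: material X, material C.
Convert each candidate to consistent units, then evaluate M:
  material X: E = 188.6 GPa, ρ = 8000 kg/m³
  material C: E = 63.23 GPa, ρ = 2259 kg/m³
  material C: M = 3.52×10⁻³
  material X: M = 1.72×10⁻³
Highest index: material C.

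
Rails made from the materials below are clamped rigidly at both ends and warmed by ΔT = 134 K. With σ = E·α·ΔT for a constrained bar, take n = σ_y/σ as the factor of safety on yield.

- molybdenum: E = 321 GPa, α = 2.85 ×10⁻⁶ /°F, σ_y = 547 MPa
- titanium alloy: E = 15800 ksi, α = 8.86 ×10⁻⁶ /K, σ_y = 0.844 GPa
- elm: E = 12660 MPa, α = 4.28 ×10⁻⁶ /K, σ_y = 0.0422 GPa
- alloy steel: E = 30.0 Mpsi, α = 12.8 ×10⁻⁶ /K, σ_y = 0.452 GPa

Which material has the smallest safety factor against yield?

alloy steel

Converting E to GPa, α to ×10⁻⁶/K, σ_y to MPa, then σ and n for each:
  molybdenum: E = 321.0, α = 5.13, σ_y = 547.0 → σ = 221 MPa, n = 2.48
  titanium alloy: E = 108.9, α = 8.86, σ_y = 844.0 → σ = 129 MPa, n = 6.53
  elm: E = 12.66, α = 4.28, σ_y = 42.20 → σ = 7.26 MPa, n = 5.81
  alloy steel: E = 206.8, α = 12.8, σ_y = 452.0 → σ = 355 MPa, n = 1.27
Smallest n: alloy steel with n = 1.27.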